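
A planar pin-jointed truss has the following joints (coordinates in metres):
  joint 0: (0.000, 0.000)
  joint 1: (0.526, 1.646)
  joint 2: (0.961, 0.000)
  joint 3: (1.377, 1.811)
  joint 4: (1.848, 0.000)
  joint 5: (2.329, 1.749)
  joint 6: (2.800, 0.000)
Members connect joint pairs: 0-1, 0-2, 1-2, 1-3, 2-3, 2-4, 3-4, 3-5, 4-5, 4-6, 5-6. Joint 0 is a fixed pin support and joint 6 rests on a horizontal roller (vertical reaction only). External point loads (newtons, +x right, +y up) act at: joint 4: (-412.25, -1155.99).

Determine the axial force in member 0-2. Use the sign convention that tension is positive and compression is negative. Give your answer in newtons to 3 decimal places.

-286.650

N=7 nodes, M=11 members, R=3 reactions → 2N=14, M+R=14
member 0 (0-1): L=1.7280, (cx,cy)=(0.3044,0.9525)
member 1 (0-2): L=0.9610, (cx,cy)=(1.0000,0.0000)
member 2 (1-2): L=1.7025, (cx,cy)=(0.2555,-0.9668)
member 3 (1-3): L=0.8668, (cx,cy)=(0.9817,0.1903)
member 4 (2-3): L=1.8582, (cx,cy)=(0.2239,0.9746)
member 5 (2-4): L=0.8870, (cx,cy)=(1.0000,0.0000)
member 6 (3-4): L=1.8712, (cx,cy)=(0.2517,-0.9678)
member 7 (3-5): L=0.9540, (cx,cy)=(0.9979,-0.0650)
member 8 (4-5): L=1.8139, (cx,cy)=(0.2652,0.9642)
member 9 (4-6): L=0.9520, (cx,cy)=(1.0000,0.0000)
member 10 (5-6): L=1.8113, (cx,cy)=(0.2600,-0.9656)
solve A·x = −loads:
  F[0-1] = -412.6173 N (compression)
  F[0-2] = -286.6502 N (compression)
  F[1-2] = +362.7540 N (tension)
  F[1-3] = -222.3504 N (compression)
  F[2-3] = -359.8472 N (compression)
  F[2-4] = -113.4033 N (compression)
  F[3-4] = +433.5655 N (tension)
  F[3-5] = -408.8411 N (compression)
  F[4-5] = +763.7233 N (tension)
  F[4-6] = +205.4609 N (tension)
  F[5-6] = -790.1342 N (compression)
  Rx@0 = +412.2500 N
  Ry@0 = +393.0366 N
  Ry@6 = +762.9534 N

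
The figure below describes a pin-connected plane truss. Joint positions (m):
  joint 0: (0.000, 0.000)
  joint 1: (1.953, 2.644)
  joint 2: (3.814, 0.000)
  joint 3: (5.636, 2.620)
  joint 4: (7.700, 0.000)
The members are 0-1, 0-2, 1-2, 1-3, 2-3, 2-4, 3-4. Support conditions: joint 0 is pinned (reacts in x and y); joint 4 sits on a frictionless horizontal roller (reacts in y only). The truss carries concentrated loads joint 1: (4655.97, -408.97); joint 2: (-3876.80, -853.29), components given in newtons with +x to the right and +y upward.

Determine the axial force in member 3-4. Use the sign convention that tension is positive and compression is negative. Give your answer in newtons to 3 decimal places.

-2705.364

N=5 nodes, M=7 members, R=3 reactions → 2N=10, M+R=10
member 0 (0-1): L=3.2871, (cx,cy)=(0.5941,0.8044)
member 1 (0-2): L=3.8140, (cx,cy)=(1.0000,0.0000)
member 2 (1-2): L=3.2333, (cx,cy)=(0.5756,-0.8177)
member 3 (1-3): L=3.6831, (cx,cy)=(1.0000,-0.0065)
member 4 (2-3): L=3.1913, (cx,cy)=(0.5709,0.8210)
member 5 (2-4): L=3.8860, (cx,cy)=(1.0000,0.0000)
member 6 (3-4): L=3.3353, (cx,cy)=(0.6188,-0.7855)
solve A·x = −loads:
  F[0-1] = +1072.7499 N (tension)
  F[0-2] = +141.8032 N (tension)
  F[1-2] = -1530.3011 N (compression)
  F[1-3] = -3137.8627 N (compression)
  F[2-3] = +2563.5848 N (tension)
  F[2-4] = +1674.1533 N (tension)
  F[3-4] = -2705.3640 N (compression)
  Rx@0 = -779.1700 N
  Ry@0 = -862.8765 N
  Ry@4 = +2125.1365 N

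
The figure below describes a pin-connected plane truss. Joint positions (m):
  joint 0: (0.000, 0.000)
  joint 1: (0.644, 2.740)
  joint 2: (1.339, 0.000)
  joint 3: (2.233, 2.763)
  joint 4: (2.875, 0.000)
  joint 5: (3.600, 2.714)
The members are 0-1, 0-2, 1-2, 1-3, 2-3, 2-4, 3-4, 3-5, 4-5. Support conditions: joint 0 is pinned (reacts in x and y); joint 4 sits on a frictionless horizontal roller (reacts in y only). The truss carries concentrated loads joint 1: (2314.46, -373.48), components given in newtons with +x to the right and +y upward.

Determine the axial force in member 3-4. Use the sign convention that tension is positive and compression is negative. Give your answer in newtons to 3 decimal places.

-2350.431

N=6 nodes, M=9 members, R=3 reactions → 2N=12, M+R=12
member 0 (0-1): L=2.8147, (cx,cy)=(0.2288,0.9735)
member 1 (0-2): L=1.3390, (cx,cy)=(1.0000,0.0000)
member 2 (1-2): L=2.8268, (cx,cy)=(0.2459,-0.9693)
member 3 (1-3): L=1.5892, (cx,cy)=(0.9999,0.0145)
member 4 (2-3): L=2.9040, (cx,cy)=(0.3078,0.9514)
member 5 (2-4): L=1.5360, (cx,cy)=(1.0000,0.0000)
member 6 (3-4): L=2.8366, (cx,cy)=(0.2263,-0.9741)
member 7 (3-5): L=1.3679, (cx,cy)=(0.9994,-0.0358)
member 8 (4-5): L=2.8092, (cx,cy)=(0.2581,0.9661)
solve A·x = −loads:
  F[0-1] = +1968.1701 N (tension)
  F[0-2] = +1864.1394 N (tension)
  F[1-2] = -2381.0368 N (compression)
  F[1-3] = -1278.8627 N (compression)
  F[2-3] = +2425.7548 N (tension)
  F[2-4] = +531.9656 N (tension)
  F[3-4] = -2350.4309 N (compression)
  F[3-5] = -0.0000 N (compression)
  F[4-5] = +0.0000 N (tension)
  Rx@0 = -2314.4600 N
  Ry@0 = -1915.9605 N
  Ry@4 = +2289.4405 N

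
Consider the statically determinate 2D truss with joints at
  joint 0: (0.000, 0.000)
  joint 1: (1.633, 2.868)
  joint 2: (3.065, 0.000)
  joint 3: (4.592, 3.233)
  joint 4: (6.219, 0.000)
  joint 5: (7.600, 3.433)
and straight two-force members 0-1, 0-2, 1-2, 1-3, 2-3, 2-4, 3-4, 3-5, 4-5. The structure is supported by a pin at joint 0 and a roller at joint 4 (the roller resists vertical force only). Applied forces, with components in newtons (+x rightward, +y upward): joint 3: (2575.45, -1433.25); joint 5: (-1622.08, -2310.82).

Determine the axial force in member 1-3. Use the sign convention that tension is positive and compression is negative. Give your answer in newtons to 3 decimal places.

N=6 nodes, M=9 members, R=3 reactions → 2N=12, M+R=12
member 0 (0-1): L=3.3003, (cx,cy)=(0.4948,0.8690)
member 1 (0-2): L=3.0650, (cx,cy)=(1.0000,0.0000)
member 2 (1-2): L=3.2056, (cx,cy)=(0.4467,-0.8947)
member 3 (1-3): L=2.9814, (cx,cy)=(0.9925,0.1224)
member 4 (2-3): L=3.5755, (cx,cy)=(0.4271,0.9042)
member 5 (2-4): L=3.1540, (cx,cy)=(1.0000,0.0000)
member 6 (3-4): L=3.6193, (cx,cy)=(0.4495,-0.8933)
member 7 (3-5): L=3.0146, (cx,cy)=(0.9978,0.0663)
member 8 (4-5): L=3.7004, (cx,cy)=(0.3732,0.9277)
solve A·x = −loads:
  F[0-1] = +669.3076 N (tension)
  F[0-2] = +622.1963 N (tension)
  F[1-2] = -569.3757 N (compression)
  F[1-3] = +589.9598 N (tension)
  F[2-3] = +563.3691 N (tension)
  F[2-4] = +127.2464 N (tension)
  F[3-4] = -2308.6038 N (compression)
  F[3-5] = -713.1040 N (compression)
  F[4-5] = -2439.7902 N (compression)
  Rx@0 = -953.3700 N
  Ry@0 = -581.6327 N
  Ry@4 = +4325.7027 N

589.960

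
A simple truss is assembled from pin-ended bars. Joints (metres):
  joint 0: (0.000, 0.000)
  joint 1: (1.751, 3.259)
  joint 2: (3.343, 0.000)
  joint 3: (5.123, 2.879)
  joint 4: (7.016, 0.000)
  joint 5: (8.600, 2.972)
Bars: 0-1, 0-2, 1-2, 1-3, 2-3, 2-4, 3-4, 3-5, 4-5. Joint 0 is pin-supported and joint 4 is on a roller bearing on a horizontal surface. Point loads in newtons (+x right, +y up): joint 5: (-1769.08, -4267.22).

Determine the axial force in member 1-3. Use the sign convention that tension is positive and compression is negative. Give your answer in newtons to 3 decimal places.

N=6 nodes, M=9 members, R=3 reactions → 2N=12, M+R=12
member 0 (0-1): L=3.6996, (cx,cy)=(0.4733,0.8809)
member 1 (0-2): L=3.3430, (cx,cy)=(1.0000,0.0000)
member 2 (1-2): L=3.6271, (cx,cy)=(0.4389,-0.8985)
member 3 (1-3): L=3.3933, (cx,cy)=(0.9937,-0.1120)
member 4 (2-3): L=3.3848, (cx,cy)=(0.5259,0.8506)
member 5 (2-4): L=3.6730, (cx,cy)=(1.0000,0.0000)
member 6 (3-4): L=3.4456, (cx,cy)=(0.5494,-0.8356)
member 7 (3-5): L=3.4782, (cx,cy)=(0.9996,0.0267)
member 8 (4-5): L=3.3678, (cx,cy)=(0.4703,0.8825)
solve A·x = −loads:
  F[0-1] = +242.9558 N (tension)
  F[0-2] = -1884.0694 N (compression)
  F[1-2] = -267.3299 N (compression)
  F[1-3] = +233.7973 N (tension)
  F[2-3] = +282.4048 N (tension)
  F[2-4] = -2149.9168 N (compression)
  F[3-4] = -239.7333 N (compression)
  F[3-5] = +512.7291 N (tension)
  F[4-5] = -4850.9969 N (compression)
  Rx@0 = +1769.0800 N
  Ry@0 = -214.0209 N
  Ry@4 = +4481.2409 N

233.797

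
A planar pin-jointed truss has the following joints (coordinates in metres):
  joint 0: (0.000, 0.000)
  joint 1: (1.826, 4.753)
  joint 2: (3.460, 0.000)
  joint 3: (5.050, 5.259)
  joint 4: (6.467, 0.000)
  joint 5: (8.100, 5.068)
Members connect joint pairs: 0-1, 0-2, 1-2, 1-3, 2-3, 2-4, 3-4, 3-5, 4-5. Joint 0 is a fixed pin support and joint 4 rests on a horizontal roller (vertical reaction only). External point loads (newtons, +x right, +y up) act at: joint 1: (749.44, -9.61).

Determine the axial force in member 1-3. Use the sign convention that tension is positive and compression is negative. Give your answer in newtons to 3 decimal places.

-336.328

N=6 nodes, M=9 members, R=3 reactions → 2N=12, M+R=12
member 0 (0-1): L=5.0917, (cx,cy)=(0.3586,0.9335)
member 1 (0-2): L=3.4600, (cx,cy)=(1.0000,0.0000)
member 2 (1-2): L=5.0260, (cx,cy)=(0.3251,-0.9457)
member 3 (1-3): L=3.2635, (cx,cy)=(0.9879,0.1550)
member 4 (2-3): L=5.4941, (cx,cy)=(0.2894,0.9572)
member 5 (2-4): L=3.0070, (cx,cy)=(1.0000,0.0000)
member 6 (3-4): L=5.4466, (cx,cy)=(0.2602,-0.9656)
member 7 (3-5): L=3.0560, (cx,cy)=(0.9980,-0.0625)
member 8 (4-5): L=5.3246, (cx,cy)=(0.3067,0.9518)
solve A·x = −loads:
  F[0-1] = +582.6715 N (tension)
  F[0-2] = +540.4802 N (tension)
  F[1-2] = -640.4629 N (compression)
  F[1-3] = -336.3282 N (compression)
  F[2-3] = +632.7477 N (tension)
  F[2-4] = +149.1429 N (tension)
  F[3-4] = -573.2642 N (compression)
  F[3-5] = -0.0000 N (compression)
  F[4-5] = +0.0000 N (tension)
  Rx@0 = -749.4400 N
  Ry@0 = -543.9135 N
  Ry@4 = +553.5235 N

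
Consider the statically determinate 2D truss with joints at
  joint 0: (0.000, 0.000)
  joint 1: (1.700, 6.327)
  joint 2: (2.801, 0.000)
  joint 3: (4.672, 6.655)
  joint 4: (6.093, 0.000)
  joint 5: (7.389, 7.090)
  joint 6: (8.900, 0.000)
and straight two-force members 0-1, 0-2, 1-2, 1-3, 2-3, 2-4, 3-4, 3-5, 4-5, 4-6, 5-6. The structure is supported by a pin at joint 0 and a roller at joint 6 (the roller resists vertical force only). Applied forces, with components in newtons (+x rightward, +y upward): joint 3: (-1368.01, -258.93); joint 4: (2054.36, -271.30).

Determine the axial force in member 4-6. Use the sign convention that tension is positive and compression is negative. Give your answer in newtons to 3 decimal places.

N=7 nodes, M=11 members, R=3 reactions → 2N=14, M+R=14
member 0 (0-1): L=6.5514, (cx,cy)=(0.2595,0.9657)
member 1 (0-2): L=2.8010, (cx,cy)=(1.0000,0.0000)
member 2 (1-2): L=6.4221, (cx,cy)=(0.1714,-0.9852)
member 3 (1-3): L=2.9900, (cx,cy)=(0.9940,0.1097)
member 4 (2-3): L=6.9130, (cx,cy)=(0.2706,0.9627)
member 5 (2-4): L=3.2920, (cx,cy)=(1.0000,0.0000)
member 6 (3-4): L=6.8050, (cx,cy)=(0.2088,-0.9780)
member 7 (3-5): L=2.7516, (cx,cy)=(0.9874,0.1581)
member 8 (4-5): L=7.2075, (cx,cy)=(0.1798,0.9837)
member 9 (4-6): L=2.8070, (cx,cy)=(1.0000,0.0000)
member 10 (5-6): L=7.2492, (cx,cy)=(0.2084,-0.9780)
solve A·x = −loads:
  F[0-1] = -1275.1850 N (compression)
  F[0-2] = +1017.2430 N (tension)
  F[1-2] = +1190.0898 N (tension)
  F[1-3] = -538.1695 N (compression)
  F[2-3] = -1217.9254 N (compression)
  F[2-4] = +1550.9022 N (tension)
  F[3-4] = +1041.3234 N (tension)
  F[3-5] = +289.6547 N (tension)
  F[4-5] = -759.4456 N (compression)
  F[4-6] = -149.4538 N (compression)
  F[5-6] = +717.0246 N (tension)
  Rx@0 = -686.3500 N
  Ry@0 = +1231.5058 N
  Ry@6 = -701.2758 N

-149.454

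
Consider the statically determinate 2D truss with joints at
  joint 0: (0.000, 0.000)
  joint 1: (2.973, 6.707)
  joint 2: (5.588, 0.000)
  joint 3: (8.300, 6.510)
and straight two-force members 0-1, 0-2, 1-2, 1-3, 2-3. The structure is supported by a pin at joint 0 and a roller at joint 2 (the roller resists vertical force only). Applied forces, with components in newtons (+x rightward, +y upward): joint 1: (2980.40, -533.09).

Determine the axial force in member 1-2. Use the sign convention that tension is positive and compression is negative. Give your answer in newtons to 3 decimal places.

N=4 nodes, M=5 members, R=3 reactions → 2N=8, M+R=8
member 0 (0-1): L=7.3364, (cx,cy)=(0.4052,0.9142)
member 1 (0-2): L=5.5880, (cx,cy)=(1.0000,0.0000)
member 2 (1-2): L=7.1988, (cx,cy)=(0.3633,-0.9317)
member 3 (1-3): L=5.3306, (cx,cy)=(0.9993,-0.0370)
member 4 (2-3): L=7.0523, (cx,cy)=(0.3846,0.9231)
solve A·x = −loads:
  F[0-1] = +3640.0361 N (tension)
  F[0-2] = +1505.3106 N (tension)
  F[1-2] = -4143.9242 N (compression)
  F[1-3] = -0.0000 N (compression)
  F[2-3] = +0.0000 N (tension)
  Rx@0 = -2980.4000 N
  Ry@0 = -3327.7581 N
  Ry@2 = +3860.8481 N

-4143.924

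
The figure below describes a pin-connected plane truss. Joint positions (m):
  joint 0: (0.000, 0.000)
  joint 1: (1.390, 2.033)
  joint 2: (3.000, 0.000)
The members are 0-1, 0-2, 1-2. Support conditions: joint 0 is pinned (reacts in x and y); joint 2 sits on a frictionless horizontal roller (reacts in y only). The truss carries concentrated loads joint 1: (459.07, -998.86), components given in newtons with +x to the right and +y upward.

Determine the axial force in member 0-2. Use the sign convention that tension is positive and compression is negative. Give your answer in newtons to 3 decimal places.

612.878

N=3 nodes, M=3 members, R=3 reactions → 2N=6, M+R=6
member 0 (0-1): L=2.4628, (cx,cy)=(0.5644,0.8255)
member 1 (0-2): L=3.0000, (cx,cy)=(1.0000,0.0000)
member 2 (1-2): L=2.5933, (cx,cy)=(0.6208,-0.7839)
solve A·x = −loads:
  F[0-1] = -272.5129 N (compression)
  F[0-2] = +612.8783 N (tension)
  F[1-2] = -987.1897 N (compression)
  Rx@0 = -459.0700 N
  Ry@0 = +224.9584 N
  Ry@2 = +773.9016 N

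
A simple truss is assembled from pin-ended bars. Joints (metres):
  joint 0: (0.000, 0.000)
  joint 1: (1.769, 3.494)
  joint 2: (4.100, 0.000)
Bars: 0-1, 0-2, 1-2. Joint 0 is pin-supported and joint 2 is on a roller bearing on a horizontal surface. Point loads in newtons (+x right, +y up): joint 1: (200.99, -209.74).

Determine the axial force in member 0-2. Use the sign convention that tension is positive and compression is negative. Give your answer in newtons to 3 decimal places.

174.643

N=3 nodes, M=3 members, R=3 reactions → 2N=6, M+R=6
member 0 (0-1): L=3.9163, (cx,cy)=(0.4517,0.8922)
member 1 (0-2): L=4.1000, (cx,cy)=(1.0000,0.0000)
member 2 (1-2): L=4.2002, (cx,cy)=(0.5550,-0.8319)
solve A·x = −loads:
  F[0-1] = +58.3273 N (tension)
  F[0-2] = +174.6434 N (tension)
  F[1-2] = -314.6871 N (compression)
  Rx@0 = -200.9900 N
  Ry@0 = -52.0378 N
  Ry@2 = +261.7778 N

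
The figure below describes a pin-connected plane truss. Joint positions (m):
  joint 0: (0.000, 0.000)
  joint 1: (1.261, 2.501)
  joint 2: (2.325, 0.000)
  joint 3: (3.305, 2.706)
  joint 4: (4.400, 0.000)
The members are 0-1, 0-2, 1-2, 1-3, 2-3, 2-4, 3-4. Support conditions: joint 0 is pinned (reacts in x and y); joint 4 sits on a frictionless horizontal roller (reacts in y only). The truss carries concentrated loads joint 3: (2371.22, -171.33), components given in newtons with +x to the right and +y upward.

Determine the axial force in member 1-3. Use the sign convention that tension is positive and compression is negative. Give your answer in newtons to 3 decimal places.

1268.517

N=5 nodes, M=7 members, R=3 reactions → 2N=10, M+R=10
member 0 (0-1): L=2.8009, (cx,cy)=(0.4502,0.8929)
member 1 (0-2): L=2.3250, (cx,cy)=(1.0000,0.0000)
member 2 (1-2): L=2.7179, (cx,cy)=(0.3915,-0.9202)
member 3 (1-3): L=2.0543, (cx,cy)=(0.9950,0.0998)
member 4 (2-3): L=2.8780, (cx,cy)=(0.3405,0.9402)
member 5 (2-4): L=2.0750, (cx,cy)=(1.0000,0.0000)
member 6 (3-4): L=2.9192, (cx,cy)=(0.3751,-0.9270)
solve A·x = −loads:
  F[0-1] = +1585.4257 N (tension)
  F[0-2] = +1657.4453 N (tension)
  F[1-2] = -1400.8798 N (compression)
  F[1-3] = +1268.5171 N (tension)
  F[2-3] = +1371.0062 N (tension)
  F[2-4] = +642.1865 N (tension)
  F[3-4] = -1712.0014 N (compression)
  Rx@0 = -2371.2200 N
  Ry@0 = -1415.6625 N
  Ry@4 = +1586.9925 N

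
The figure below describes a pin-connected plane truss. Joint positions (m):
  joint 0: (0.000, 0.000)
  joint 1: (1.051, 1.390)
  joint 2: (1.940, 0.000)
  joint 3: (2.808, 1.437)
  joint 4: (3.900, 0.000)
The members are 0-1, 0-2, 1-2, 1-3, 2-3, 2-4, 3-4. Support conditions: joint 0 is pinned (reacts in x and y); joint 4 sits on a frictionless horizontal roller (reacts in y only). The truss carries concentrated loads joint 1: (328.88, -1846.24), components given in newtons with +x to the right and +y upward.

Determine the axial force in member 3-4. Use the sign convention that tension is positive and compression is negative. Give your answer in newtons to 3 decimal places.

-772.116

N=5 nodes, M=7 members, R=3 reactions → 2N=10, M+R=10
member 0 (0-1): L=1.7426, (cx,cy)=(0.6031,0.7977)
member 1 (0-2): L=1.9400, (cx,cy)=(1.0000,0.0000)
member 2 (1-2): L=1.6500, (cx,cy)=(0.5388,-0.8424)
member 3 (1-3): L=1.7576, (cx,cy)=(0.9996,0.0267)
member 4 (2-3): L=1.6788, (cx,cy)=(0.5170,0.8560)
member 5 (2-4): L=1.9600, (cx,cy)=(1.0000,0.0000)
member 6 (3-4): L=1.8048, (cx,cy)=(0.6050,-0.7962)
solve A·x = −loads:
  F[0-1] = -1543.8874 N (compression)
  F[0-2] = +1260.0250 N (tension)
  F[1-2] = -756.7959 N (compression)
  F[1-3] = -852.5715 N (compression)
  F[2-3] = +744.8348 N (tension)
  F[2-4] = +467.1619 N (tension)
  F[3-4] = -772.1159 N (compression)
  Rx@0 = -328.8800 N
  Ry@0 = +1231.4858 N
  Ry@4 = +614.7542 N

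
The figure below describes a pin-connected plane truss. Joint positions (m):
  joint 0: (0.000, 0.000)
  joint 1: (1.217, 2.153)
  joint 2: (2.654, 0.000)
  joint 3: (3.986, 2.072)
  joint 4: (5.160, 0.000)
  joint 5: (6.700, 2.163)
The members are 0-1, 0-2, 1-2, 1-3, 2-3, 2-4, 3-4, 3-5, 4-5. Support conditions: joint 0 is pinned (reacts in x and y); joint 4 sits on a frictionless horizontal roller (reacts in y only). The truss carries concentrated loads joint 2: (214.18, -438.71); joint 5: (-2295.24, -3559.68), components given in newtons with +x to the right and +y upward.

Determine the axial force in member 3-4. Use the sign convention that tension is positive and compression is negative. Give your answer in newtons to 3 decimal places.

-365.135

N=6 nodes, M=9 members, R=3 reactions → 2N=12, M+R=12
member 0 (0-1): L=2.4732, (cx,cy)=(0.4921,0.8705)
member 1 (0-2): L=2.6540, (cx,cy)=(1.0000,0.0000)
member 2 (1-2): L=2.5885, (cx,cy)=(0.5551,-0.8318)
member 3 (1-3): L=2.7702, (cx,cy)=(0.9996,-0.0292)
member 4 (2-3): L=2.4632, (cx,cy)=(0.5408,0.8412)
member 5 (2-4): L=2.5060, (cx,cy)=(1.0000,0.0000)
member 6 (3-4): L=2.3815, (cx,cy)=(0.4930,-0.8700)
member 7 (3-5): L=2.7155, (cx,cy)=(0.9994,0.0335)
member 8 (4-5): L=2.6552, (cx,cy)=(0.5800,0.8146)
solve A·x = −loads:
  F[0-1] = -129.5861 N (compression)
  F[0-2] = -2017.2928 N (compression)
  F[1-2] = +140.6184 N (tension)
  F[1-3] = -141.8916 N (compression)
  F[2-3] = +382.4993 N (tension)
  F[2-4] = -2360.2485 N (compression)
  F[3-4] = -365.1346 N (compression)
  F[3-5] = +245.1466 N (tension)
  F[4-5] = -4379.8105 N (compression)
  Rx@0 = +2081.0600 N
  Ry@0 = +112.8109 N
  Ry@4 = +3885.5791 N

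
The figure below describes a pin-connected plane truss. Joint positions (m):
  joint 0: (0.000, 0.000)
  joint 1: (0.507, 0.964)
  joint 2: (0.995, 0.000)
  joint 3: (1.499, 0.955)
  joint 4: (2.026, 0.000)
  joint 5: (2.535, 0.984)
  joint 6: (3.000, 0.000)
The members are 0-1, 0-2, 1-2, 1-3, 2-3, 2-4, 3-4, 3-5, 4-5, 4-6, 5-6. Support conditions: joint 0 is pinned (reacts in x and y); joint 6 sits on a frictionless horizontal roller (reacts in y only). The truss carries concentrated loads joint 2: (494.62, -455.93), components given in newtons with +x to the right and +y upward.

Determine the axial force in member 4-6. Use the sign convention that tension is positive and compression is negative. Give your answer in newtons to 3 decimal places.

N=7 nodes, M=11 members, R=3 reactions → 2N=14, M+R=14
member 0 (0-1): L=1.0892, (cx,cy)=(0.4655,0.8851)
member 1 (0-2): L=0.9950, (cx,cy)=(1.0000,0.0000)
member 2 (1-2): L=1.0805, (cx,cy)=(0.4517,-0.8922)
member 3 (1-3): L=0.9920, (cx,cy)=(1.0000,-0.0091)
member 4 (2-3): L=1.0798, (cx,cy)=(0.4667,0.8844)
member 5 (2-4): L=1.0310, (cx,cy)=(1.0000,0.0000)
member 6 (3-4): L=1.0908, (cx,cy)=(0.4832,-0.8755)
member 7 (3-5): L=1.0364, (cx,cy)=(0.9996,0.0280)
member 8 (4-5): L=1.1079, (cx,cy)=(0.4594,0.8882)
member 9 (4-6): L=0.9740, (cx,cy)=(1.0000,0.0000)
member 10 (5-6): L=1.0883, (cx,cy)=(0.4273,-0.9041)
solve A·x = −loads:
  F[0-1] = -344.2863 N (compression)
  F[0-2] = +654.8789 N (tension)
  F[1-2] = +344.7451 N (tension)
  F[1-3] = -315.9762 N (compression)
  F[2-3] = +167.7419 N (tension)
  F[2-4] = +237.6716 N (tension)
  F[3-4] = -177.5689 N (compression)
  F[3-5] = -151.9387 N (compression)
  F[4-5] = +175.0364 N (tension)
  F[4-6] = +71.4592 N (tension)
  F[5-6] = -167.2511 N (compression)
  Rx@0 = -494.6200 N
  Ry@0 = +304.7132 N
  Ry@6 = +151.2168 N

71.459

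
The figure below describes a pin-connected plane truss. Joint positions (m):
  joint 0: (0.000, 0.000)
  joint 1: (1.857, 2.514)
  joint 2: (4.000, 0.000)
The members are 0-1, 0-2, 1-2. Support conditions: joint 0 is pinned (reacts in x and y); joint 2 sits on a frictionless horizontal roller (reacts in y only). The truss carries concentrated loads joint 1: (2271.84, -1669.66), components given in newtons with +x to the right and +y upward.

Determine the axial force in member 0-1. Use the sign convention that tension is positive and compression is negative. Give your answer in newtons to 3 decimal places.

N=3 nodes, M=3 members, R=3 reactions → 2N=6, M+R=6
member 0 (0-1): L=3.1255, (cx,cy)=(0.5941,0.8044)
member 1 (0-2): L=4.0000, (cx,cy)=(1.0000,0.0000)
member 2 (1-2): L=3.3034, (cx,cy)=(0.6487,-0.7610)
solve A·x = −loads:
  F[0-1] = +663.0538 N (tension)
  F[0-2] = +1877.8878 N (tension)
  F[1-2] = -2894.7595 N (compression)
  Rx@0 = -2271.8400 N
  Ry@0 = -533.3311 N
  Ry@2 = +2202.9911 N

663.054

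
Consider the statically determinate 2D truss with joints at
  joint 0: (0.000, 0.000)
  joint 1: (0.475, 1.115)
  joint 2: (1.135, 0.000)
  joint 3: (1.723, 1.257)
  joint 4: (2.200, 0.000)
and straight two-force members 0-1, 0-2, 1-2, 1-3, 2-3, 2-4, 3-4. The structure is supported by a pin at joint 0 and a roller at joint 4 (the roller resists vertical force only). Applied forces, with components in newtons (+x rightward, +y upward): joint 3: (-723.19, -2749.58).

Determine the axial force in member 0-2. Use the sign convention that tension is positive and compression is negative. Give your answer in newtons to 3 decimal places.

-293.192

N=5 nodes, M=7 members, R=3 reactions → 2N=10, M+R=10
member 0 (0-1): L=1.2120, (cx,cy)=(0.3919,0.9200)
member 1 (0-2): L=1.1350, (cx,cy)=(1.0000,0.0000)
member 2 (1-2): L=1.2957, (cx,cy)=(0.5094,-0.8605)
member 3 (1-3): L=1.2561, (cx,cy)=(0.9936,0.1131)
member 4 (2-3): L=1.3877, (cx,cy)=(0.4237,0.9058)
member 5 (2-4): L=1.0650, (cx,cy)=(1.0000,0.0000)
member 6 (3-4): L=1.3445, (cx,cy)=(0.3548,-0.9349)
solve A·x = −loads:
  F[0-1] = -1097.1384 N (compression)
  F[0-2] = -293.1921 N (compression)
  F[1-2] = +1045.6581 N (tension)
  F[1-3] = -968.8456 N (compression)
  F[2-3] = -993.4165 N (compression)
  F[2-4] = +660.3686 N (tension)
  F[3-4] = -1861.3007 N (compression)
  Rx@0 = +723.1900 N
  Ry@0 = +1009.3634 N
  Ry@4 = +1740.2166 N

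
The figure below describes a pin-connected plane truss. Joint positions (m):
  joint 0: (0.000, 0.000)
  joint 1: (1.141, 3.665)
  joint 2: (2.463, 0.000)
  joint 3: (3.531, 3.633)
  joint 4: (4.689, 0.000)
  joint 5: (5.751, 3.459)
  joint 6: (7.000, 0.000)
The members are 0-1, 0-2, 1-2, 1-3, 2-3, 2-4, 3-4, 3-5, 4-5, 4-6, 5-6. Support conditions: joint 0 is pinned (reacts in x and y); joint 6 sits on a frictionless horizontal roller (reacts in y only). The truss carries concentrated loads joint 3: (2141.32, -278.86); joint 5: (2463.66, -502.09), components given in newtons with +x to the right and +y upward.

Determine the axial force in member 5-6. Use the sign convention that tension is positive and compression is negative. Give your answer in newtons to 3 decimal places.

N=7 nodes, M=11 members, R=3 reactions → 2N=14, M+R=14
member 0 (0-1): L=3.8385, (cx,cy)=(0.2973,0.9548)
member 1 (0-2): L=2.4630, (cx,cy)=(1.0000,0.0000)
member 2 (1-2): L=3.8961, (cx,cy)=(0.3393,-0.9407)
member 3 (1-3): L=2.3902, (cx,cy)=(0.9999,-0.0134)
member 4 (2-3): L=3.7867, (cx,cy)=(0.2820,0.9594)
member 5 (2-4): L=2.2260, (cx,cy)=(1.0000,0.0000)
member 6 (3-4): L=3.8131, (cx,cy)=(0.3037,-0.9528)
member 7 (3-5): L=2.2268, (cx,cy)=(0.9969,-0.0781)
member 8 (4-5): L=3.6184, (cx,cy)=(0.2935,0.9560)
member 9 (4-6): L=2.3110, (cx,cy)=(1.0000,0.0000)
member 10 (5-6): L=3.6776, (cx,cy)=(0.3396,-0.9406)
solve A·x = −loads:
  F[0-1] = +2200.4235 N (tension)
  F[0-2] = +3950.9013 N (tension)
  F[1-2] = -2253.6582 N (compression)
  F[1-3] = +1418.8950 N (tension)
  F[2-3] = +2209.6639 N (tension)
  F[2-4] = +2563.0037 N (tension)
  F[3-4] = -2553.4106 N (compression)
  F[3-5] = +678.1769 N (tension)
  F[4-5] = +2544.8968 N (tension)
  F[4-6] = +1040.6213 N (tension)
  F[5-6] = -3064.0356 N (compression)
  Rx@0 = -4604.9800 N
  Ry@0 = -2100.9628 N
  Ry@6 = +2881.9128 N

-3064.036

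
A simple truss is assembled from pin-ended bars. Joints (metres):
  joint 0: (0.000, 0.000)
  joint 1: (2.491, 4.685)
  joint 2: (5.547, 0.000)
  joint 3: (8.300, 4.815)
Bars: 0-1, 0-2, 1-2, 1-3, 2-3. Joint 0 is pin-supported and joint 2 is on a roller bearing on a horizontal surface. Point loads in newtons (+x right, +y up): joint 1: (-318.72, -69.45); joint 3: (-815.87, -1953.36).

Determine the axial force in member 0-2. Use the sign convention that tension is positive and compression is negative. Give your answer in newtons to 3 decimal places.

-1110.027

N=4 nodes, M=5 members, R=3 reactions → 2N=8, M+R=8
member 0 (0-1): L=5.3061, (cx,cy)=(0.4695,0.8830)
member 1 (0-2): L=5.5470, (cx,cy)=(1.0000,0.0000)
member 2 (1-2): L=5.5936, (cx,cy)=(0.5463,-0.8376)
member 3 (1-3): L=5.8105, (cx,cy)=(0.9997,0.0224)
member 4 (2-3): L=5.5465, (cx,cy)=(0.4964,0.8681)
solve A·x = −loads:
  F[0-1] = -52.3214 N (compression)
  F[0-2] = -1110.0270 N (compression)
  F[1-2] = -19.6163 N (compression)
  F[1-3] = +304.9505 N (tension)
  F[2-3] = -2257.9602 N (compression)
  Rx@0 = +1134.5900 N
  Ry@0 = +46.1973 N
  Ry@2 = +1976.6127 N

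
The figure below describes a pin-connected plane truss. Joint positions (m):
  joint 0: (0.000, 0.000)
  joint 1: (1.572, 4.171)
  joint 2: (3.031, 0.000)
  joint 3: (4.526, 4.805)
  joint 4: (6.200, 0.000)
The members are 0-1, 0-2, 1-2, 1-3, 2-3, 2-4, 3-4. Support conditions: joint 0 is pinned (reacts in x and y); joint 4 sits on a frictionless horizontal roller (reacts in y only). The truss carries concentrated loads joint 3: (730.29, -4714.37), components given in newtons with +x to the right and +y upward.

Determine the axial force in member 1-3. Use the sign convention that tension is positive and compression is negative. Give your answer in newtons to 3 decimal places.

-488.706

N=5 nodes, M=7 members, R=3 reactions → 2N=10, M+R=10
member 0 (0-1): L=4.4574, (cx,cy)=(0.3527,0.9357)
member 1 (0-2): L=3.0310, (cx,cy)=(1.0000,0.0000)
member 2 (1-2): L=4.4188, (cx,cy)=(0.3302,-0.9439)
member 3 (1-3): L=3.0213, (cx,cy)=(0.9777,0.2098)
member 4 (2-3): L=5.0322, (cx,cy)=(0.2971,0.9549)
member 5 (2-4): L=3.1690, (cx,cy)=(1.0000,0.0000)
member 6 (3-4): L=5.0883, (cx,cy)=(0.3290,-0.9443)
solve A·x = −loads:
  F[0-1] = -755.4447 N (compression)
  F[0-2] = +996.7141 N (tension)
  F[1-2] = +640.2593 N (tension)
  F[1-3] = -488.7055 N (compression)
  F[2-3] = -632.9289 N (compression)
  F[2-4] = +1396.1490 N (tension)
  F[3-4] = -4243.7020 N (compression)
  Rx@0 = -730.2900 N
  Ry@0 = +706.9052 N
  Ry@4 = +4007.4648 N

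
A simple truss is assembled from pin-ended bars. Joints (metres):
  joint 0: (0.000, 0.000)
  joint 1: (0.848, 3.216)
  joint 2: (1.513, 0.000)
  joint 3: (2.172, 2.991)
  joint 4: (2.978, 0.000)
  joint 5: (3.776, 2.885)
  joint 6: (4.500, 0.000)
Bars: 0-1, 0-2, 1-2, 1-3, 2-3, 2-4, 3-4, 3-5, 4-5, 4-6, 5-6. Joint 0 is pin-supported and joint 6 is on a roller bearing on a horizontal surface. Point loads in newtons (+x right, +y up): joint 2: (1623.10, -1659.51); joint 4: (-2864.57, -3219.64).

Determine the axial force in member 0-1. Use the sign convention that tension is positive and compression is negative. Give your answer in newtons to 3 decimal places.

N=7 nodes, M=11 members, R=3 reactions → 2N=14, M+R=14
member 0 (0-1): L=3.3259, (cx,cy)=(0.2550,0.9669)
member 1 (0-2): L=1.5130, (cx,cy)=(1.0000,0.0000)
member 2 (1-2): L=3.2840, (cx,cy)=(0.2025,-0.9793)
member 3 (1-3): L=1.3430, (cx,cy)=(0.9859,-0.1675)
member 4 (2-3): L=3.0627, (cx,cy)=(0.2152,0.9766)
member 5 (2-4): L=1.4650, (cx,cy)=(1.0000,0.0000)
member 6 (3-4): L=3.0977, (cx,cy)=(0.2602,-0.9656)
member 7 (3-5): L=1.6075, (cx,cy)=(0.9978,-0.0659)
member 8 (4-5): L=2.9933, (cx,cy)=(0.2666,0.9638)
member 9 (4-6): L=1.5220, (cx,cy)=(1.0000,0.0000)
member 10 (5-6): L=2.9745, (cx,cy)=(0.2434,-0.9699)
solve A·x = −loads:
  F[0-1] = -2265.3706 N (compression)
  F[0-2] = -663.8756 N (compression)
  F[1-2] = +2422.1875 N (tension)
  F[1-3] = -1083.3879 N (compression)
  F[2-3] = -729.5868 N (compression)
  F[2-4] = -1639.5121 N (compression)
  F[3-4] = +645.2679 N (tension)
  F[3-5] = -1395.9907 N (compression)
  F[4-5] = +2694.0987 N (tension)
  F[4-6] = +674.7254 N (tension)
  F[5-6] = -2772.0200 N (compression)
  Rx@0 = +1241.4700 N
  Ry@0 = +2190.4997 N
  Ry@6 = +2688.6503 N

-2265.371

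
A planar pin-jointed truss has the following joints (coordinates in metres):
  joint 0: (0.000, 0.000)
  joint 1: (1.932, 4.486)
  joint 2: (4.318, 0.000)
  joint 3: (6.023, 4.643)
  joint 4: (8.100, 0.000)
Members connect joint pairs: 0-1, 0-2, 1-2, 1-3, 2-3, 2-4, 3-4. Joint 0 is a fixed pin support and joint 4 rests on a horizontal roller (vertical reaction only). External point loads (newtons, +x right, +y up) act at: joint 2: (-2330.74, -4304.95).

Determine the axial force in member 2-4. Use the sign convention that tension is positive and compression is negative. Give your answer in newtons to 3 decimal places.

1026.605

N=5 nodes, M=7 members, R=3 reactions → 2N=10, M+R=10
member 0 (0-1): L=4.8843, (cx,cy)=(0.3955,0.9184)
member 1 (0-2): L=4.3180, (cx,cy)=(1.0000,0.0000)
member 2 (1-2): L=5.0811, (cx,cy)=(0.4696,-0.8829)
member 3 (1-3): L=4.0940, (cx,cy)=(0.9993,0.0383)
member 4 (2-3): L=4.9462, (cx,cy)=(0.3447,0.9387)
member 5 (2-4): L=3.7820, (cx,cy)=(1.0000,0.0000)
member 6 (3-4): L=5.0864, (cx,cy)=(0.4083,-0.9128)
solve A·x = −loads:
  F[0-1] = -2188.5256 N (compression)
  F[0-2] = -1465.0698 N (compression)
  F[1-2] = +2194.2516 N (tension)
  F[1-3] = -1897.4576 N (compression)
  F[2-3] = +2522.2691 N (tension)
  F[2-4] = +1026.6054 N (tension)
  F[3-4] = -2514.0669 N (compression)
  Rx@0 = +2330.7400 N
  Ry@0 = +2010.0396 N
  Ry@4 = +2294.9104 N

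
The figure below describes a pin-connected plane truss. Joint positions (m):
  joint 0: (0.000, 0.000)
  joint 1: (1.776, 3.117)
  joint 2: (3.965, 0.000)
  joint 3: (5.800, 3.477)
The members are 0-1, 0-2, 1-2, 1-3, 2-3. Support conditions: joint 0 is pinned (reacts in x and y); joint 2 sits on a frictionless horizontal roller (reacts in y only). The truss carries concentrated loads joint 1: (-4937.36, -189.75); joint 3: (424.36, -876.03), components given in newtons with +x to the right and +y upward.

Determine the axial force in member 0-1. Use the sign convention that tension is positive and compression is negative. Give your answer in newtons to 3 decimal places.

N=4 nodes, M=5 members, R=3 reactions → 2N=8, M+R=8
member 0 (0-1): L=3.5875, (cx,cy)=(0.4951,0.8689)
member 1 (0-2): L=3.9650, (cx,cy)=(1.0000,0.0000)
member 2 (1-2): L=3.8089, (cx,cy)=(0.5747,-0.8184)
member 3 (1-3): L=4.0401, (cx,cy)=(0.9960,0.0891)
member 4 (2-3): L=3.9315, (cx,cy)=(0.4667,0.8844)
solve A·x = −loads:
  F[0-1] = -3692.8849 N (compression)
  F[0-2] = -2684.8083 N (compression)
  F[1-2] = +3790.6606 N (tension)
  F[1-3] = +934.3441 N (tension)
  F[2-3] = -1084.6834 N (compression)
  Rx@0 = +4513.0000 N
  Ry@0 = +3208.6000 N
  Ry@2 = -2142.8200 N

-3692.885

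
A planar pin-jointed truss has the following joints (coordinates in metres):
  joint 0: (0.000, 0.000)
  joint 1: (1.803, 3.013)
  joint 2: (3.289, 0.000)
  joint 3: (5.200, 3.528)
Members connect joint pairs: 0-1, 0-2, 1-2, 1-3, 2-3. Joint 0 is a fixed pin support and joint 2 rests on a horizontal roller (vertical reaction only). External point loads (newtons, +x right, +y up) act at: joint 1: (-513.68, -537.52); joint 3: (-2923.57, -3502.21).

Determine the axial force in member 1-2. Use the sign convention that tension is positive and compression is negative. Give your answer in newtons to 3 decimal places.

1234.864

N=4 nodes, M=5 members, R=3 reactions → 2N=8, M+R=8
member 0 (0-1): L=3.5113, (cx,cy)=(0.5135,0.8581)
member 1 (0-2): L=3.2890, (cx,cy)=(1.0000,0.0000)
member 2 (1-2): L=3.3595, (cx,cy)=(0.4423,-0.8969)
member 3 (1-3): L=3.4358, (cx,cy)=(0.9887,0.1499)
member 4 (2-3): L=4.0123, (cx,cy)=(0.4763,0.8793)
solve A·x = −loads:
  F[0-1] = -2114.6424 N (compression)
  F[0-2] = -2351.4018 N (compression)
  F[1-2] = +1234.8642 N (tension)
  F[1-3] = -1131.1592 N (compression)
  F[2-3] = -3790.1617 N (compression)
  Rx@0 = +3437.2500 N
  Ry@0 = +1814.5650 N
  Ry@2 = +2225.1650 N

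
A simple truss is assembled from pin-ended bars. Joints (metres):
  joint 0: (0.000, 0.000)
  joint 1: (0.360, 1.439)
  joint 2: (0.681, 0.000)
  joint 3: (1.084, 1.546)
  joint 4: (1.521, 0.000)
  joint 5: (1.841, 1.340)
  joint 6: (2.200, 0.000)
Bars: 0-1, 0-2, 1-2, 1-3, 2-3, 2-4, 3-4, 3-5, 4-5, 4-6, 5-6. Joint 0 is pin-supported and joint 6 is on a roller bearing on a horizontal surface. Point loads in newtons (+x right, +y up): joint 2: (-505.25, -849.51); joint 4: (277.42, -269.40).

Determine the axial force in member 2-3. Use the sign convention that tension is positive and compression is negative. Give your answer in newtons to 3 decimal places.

N=7 nodes, M=11 members, R=3 reactions → 2N=14, M+R=14
member 0 (0-1): L=1.4833, (cx,cy)=(0.2427,0.9701)
member 1 (0-2): L=0.6810, (cx,cy)=(1.0000,0.0000)
member 2 (1-2): L=1.4744, (cx,cy)=(0.2177,-0.9760)
member 3 (1-3): L=0.7319, (cx,cy)=(0.9893,0.1462)
member 4 (2-3): L=1.5977, (cx,cy)=(0.2522,0.9677)
member 5 (2-4): L=0.8400, (cx,cy)=(1.0000,0.0000)
member 6 (3-4): L=1.6066, (cx,cy)=(0.2720,-0.9623)
member 7 (3-5): L=0.7845, (cx,cy)=(0.9649,-0.2626)
member 8 (4-5): L=1.3777, (cx,cy)=(0.2323,0.9727)
member 9 (4-6): L=0.6790, (cx,cy)=(1.0000,0.0000)
member 10 (5-6): L=1.3873, (cx,cy)=(0.2588,-0.9659)
solve A·x = −loads:
  F[0-1] = -690.3337 N (compression)
  F[0-2] = -60.2900 N (compression)
  F[1-2] = +639.6960 N (tension)
  F[1-3] = -310.1475 N (compression)
  F[2-3] = +232.6836 N (tension)
  F[2-4] = +525.5419 N (tension)
  F[3-4] = -126.4189 N (compression)
  F[3-5] = -221.5076 N (compression)
  F[4-5] = +402.0482 N (tension)
  F[4-6] = +120.3495 N (tension)
  F[5-6] = -465.0574 N (compression)
  Rx@0 = +227.8300 N
  Ry@0 = +669.6947 N
  Ry@6 = +449.2153 N

232.684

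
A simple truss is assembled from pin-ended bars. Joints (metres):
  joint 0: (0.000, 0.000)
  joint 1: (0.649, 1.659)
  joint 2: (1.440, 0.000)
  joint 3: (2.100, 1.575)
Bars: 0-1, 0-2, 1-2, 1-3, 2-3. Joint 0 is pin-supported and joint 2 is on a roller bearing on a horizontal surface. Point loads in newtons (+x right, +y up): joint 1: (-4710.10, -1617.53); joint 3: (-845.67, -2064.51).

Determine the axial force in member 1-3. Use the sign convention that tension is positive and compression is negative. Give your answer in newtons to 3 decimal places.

N=4 nodes, M=5 members, R=3 reactions → 2N=8, M+R=8
member 0 (0-1): L=1.7814, (cx,cy)=(0.3643,0.9313)
member 1 (0-2): L=1.4400, (cx,cy)=(1.0000,0.0000)
member 2 (1-2): L=1.8379, (cx,cy)=(0.4304,-0.9026)
member 3 (1-3): L=1.4534, (cx,cy)=(0.9983,-0.0578)
member 4 (2-3): L=1.7077, (cx,cy)=(0.3865,0.9223)
solve A·x = −loads:
  F[0-1] = -6758.1086 N (compression)
  F[0-2] = -3093.6918 N (compression)
  F[1-2] = +5179.2368 N (tension)
  F[1-3] = +19.0290 N (tension)
  F[2-3] = -2237.2553 N (compression)
  Rx@0 = +5555.7700 N
  Ry@0 = +6293.6637 N
  Ry@2 = -2611.6237 N

19.029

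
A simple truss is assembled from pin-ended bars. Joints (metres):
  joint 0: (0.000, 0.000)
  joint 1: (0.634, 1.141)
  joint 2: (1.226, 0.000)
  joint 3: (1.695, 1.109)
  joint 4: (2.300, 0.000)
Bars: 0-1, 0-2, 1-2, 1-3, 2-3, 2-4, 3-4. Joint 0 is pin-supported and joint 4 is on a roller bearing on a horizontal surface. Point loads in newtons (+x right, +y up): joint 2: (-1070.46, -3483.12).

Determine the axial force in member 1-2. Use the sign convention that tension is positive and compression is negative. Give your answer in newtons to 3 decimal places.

1892.680

N=5 nodes, M=7 members, R=3 reactions → 2N=10, M+R=10
member 0 (0-1): L=1.3053, (cx,cy)=(0.4857,0.8741)
member 1 (0-2): L=1.2260, (cx,cy)=(1.0000,0.0000)
member 2 (1-2): L=1.2854, (cx,cy)=(0.4605,-0.8876)
member 3 (1-3): L=1.0615, (cx,cy)=(0.9995,-0.0301)
member 4 (2-3): L=1.2041, (cx,cy)=(0.3895,0.9210)
member 5 (2-4): L=1.0740, (cx,cy)=(1.0000,0.0000)
member 6 (3-4): L=1.2633, (cx,cy)=(0.4789,-0.8779)
solve A·x = −loads:
  F[0-1] = -1860.6867 N (compression)
  F[0-2] = -166.7096 N (compression)
  F[1-2] = +1892.6801 N (tension)
  F[1-3] = -1776.2206 N (compression)
  F[2-3] = +1957.7193 N (tension)
  F[2-4] = +1012.8728 N (tension)
  F[3-4] = -2114.9650 N (compression)
  Rx@0 = +1070.4600 N
  Ry@0 = +1626.4656 N
  Ry@4 = +1856.6544 N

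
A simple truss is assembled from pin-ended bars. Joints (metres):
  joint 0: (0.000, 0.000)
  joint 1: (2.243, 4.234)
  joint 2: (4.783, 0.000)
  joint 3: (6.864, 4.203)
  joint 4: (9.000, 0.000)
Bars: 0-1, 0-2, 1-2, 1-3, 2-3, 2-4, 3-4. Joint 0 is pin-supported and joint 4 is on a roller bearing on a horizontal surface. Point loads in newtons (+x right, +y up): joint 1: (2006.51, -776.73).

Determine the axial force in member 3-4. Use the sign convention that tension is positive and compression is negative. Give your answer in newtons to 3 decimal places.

N=5 nodes, M=7 members, R=3 reactions → 2N=10, M+R=10
member 0 (0-1): L=4.7914, (cx,cy)=(0.4681,0.8837)
member 1 (0-2): L=4.7830, (cx,cy)=(1.0000,0.0000)
member 2 (1-2): L=4.9374, (cx,cy)=(0.5144,-0.8575)
member 3 (1-3): L=4.6211, (cx,cy)=(1.0000,-0.0067)
member 4 (2-3): L=4.6900, (cx,cy)=(0.4437,0.8962)
member 5 (2-4): L=4.2170, (cx,cy)=(1.0000,0.0000)
member 6 (3-4): L=4.7146, (cx,cy)=(0.4531,-0.8915)
solve A·x = −loads:
  F[0-1] = +408.3012 N (tension)
  F[0-2] = +1815.3730 N (tension)
  F[1-2] = -1317.6220 N (compression)
  F[1-3] = -1137.5661 N (compression)
  F[2-3] = +1260.8101 N (tension)
  F[2-4] = +578.1023 N (tension)
  F[3-4] = -1276.0002 N (compression)
  Rx@0 = -2006.5100 N
  Ry@0 = -360.7999 N
  Ry@4 = +1137.5299 N

-1276.000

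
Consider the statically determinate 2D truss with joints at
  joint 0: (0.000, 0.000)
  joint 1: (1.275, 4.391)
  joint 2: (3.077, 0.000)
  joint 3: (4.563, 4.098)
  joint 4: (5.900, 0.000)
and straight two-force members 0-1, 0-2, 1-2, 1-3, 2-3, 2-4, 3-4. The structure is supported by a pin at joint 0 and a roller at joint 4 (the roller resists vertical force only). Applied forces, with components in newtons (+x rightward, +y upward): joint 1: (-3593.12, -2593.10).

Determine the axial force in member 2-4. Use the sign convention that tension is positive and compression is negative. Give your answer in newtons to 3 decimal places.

-689.629

N=5 nodes, M=7 members, R=3 reactions → 2N=10, M+R=10
member 0 (0-1): L=4.5724, (cx,cy)=(0.2788,0.9603)
member 1 (0-2): L=3.0770, (cx,cy)=(1.0000,0.0000)
member 2 (1-2): L=4.7464, (cx,cy)=(0.3797,-0.9251)
member 3 (1-3): L=3.3010, (cx,cy)=(0.9961,-0.0888)
member 4 (2-3): L=4.3591, (cx,cy)=(0.3409,0.9401)
member 5 (2-4): L=2.8230, (cx,cy)=(1.0000,0.0000)
member 6 (3-4): L=4.3106, (cx,cy)=(0.3102,-0.9507)
solve A·x = −loads:
  F[0-1] = -4901.2700 N (compression)
  F[0-2] = -2226.4046 N (compression)
  F[1-2] = +2148.9650 N (tension)
  F[1-3] = +1416.1221 N (tension)
  F[2-3] = -2114.7355 N (compression)
  F[2-4] = -689.6286 N (compression)
  F[3-4] = +2223.4143 N (tension)
  Rx@0 = +3593.1200 N
  Ry@0 = +4706.8606 N
  Ry@4 = -2113.7606 N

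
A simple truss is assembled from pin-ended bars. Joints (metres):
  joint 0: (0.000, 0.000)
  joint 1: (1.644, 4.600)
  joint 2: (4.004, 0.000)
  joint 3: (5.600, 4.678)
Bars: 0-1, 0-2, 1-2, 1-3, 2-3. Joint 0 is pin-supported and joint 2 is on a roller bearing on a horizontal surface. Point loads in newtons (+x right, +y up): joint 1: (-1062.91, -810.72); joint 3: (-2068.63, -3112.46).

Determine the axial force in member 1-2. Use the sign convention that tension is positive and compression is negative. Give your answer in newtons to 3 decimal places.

2297.851

N=4 nodes, M=5 members, R=3 reactions → 2N=8, M+R=8
member 0 (0-1): L=4.8849, (cx,cy)=(0.3365,0.9417)
member 1 (0-2): L=4.0040, (cx,cy)=(1.0000,0.0000)
member 2 (1-2): L=5.1701, (cx,cy)=(0.4565,-0.8897)
member 3 (1-3): L=3.9568, (cx,cy)=(0.9998,0.0197)
member 4 (2-3): L=4.9428, (cx,cy)=(0.3229,0.9464)
solve A·x = −loads:
  F[0-1] = -3053.2927 N (compression)
  F[0-2] = -2103.9730 N (compression)
  F[1-2] = +2297.8512 N (tension)
  F[1-3] = -1013.7626 N (compression)
  F[2-3] = -3267.5016 N (compression)
  Rx@0 = +3131.5400 N
  Ry@0 = +2875.1874 N
  Ry@2 = +1047.9926 N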